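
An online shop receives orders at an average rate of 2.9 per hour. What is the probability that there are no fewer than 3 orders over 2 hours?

Over the interval, μ = 2.9 × 2 = 5.8 (2 hours).
P(N ≥ 3) = 1 − P(N ≤ 2) = 1 − Σ_{j=0}^{2} e^(−μ) μ^j/j! ≈ 0.9285.

0.9285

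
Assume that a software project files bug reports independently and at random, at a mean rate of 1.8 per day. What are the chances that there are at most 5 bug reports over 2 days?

Over the interval, μ = 1.8 × 2 = 3.6 (2 days).
P(N ≤ 5) = Σ_{j=0}^{5} e^(−μ) μ^j/j! ≈ 0.8441.

0.8441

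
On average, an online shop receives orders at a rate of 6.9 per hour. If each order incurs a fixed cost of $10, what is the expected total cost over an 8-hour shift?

$552

E[N] = 6.9 × 8 = 55.2 (an 8-hour shift = 8 hours); E[cost] = 55.2 × $10 = $552.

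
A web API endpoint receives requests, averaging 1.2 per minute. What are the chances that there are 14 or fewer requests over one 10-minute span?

0.7720

Over the interval, μ = 1.2 × 10 = 12 (a 10-minute span = 10 minutes).
P(N ≤ 14) = Σ_{j=0}^{14} e^(−μ) μ^j/j! ≈ 0.7720.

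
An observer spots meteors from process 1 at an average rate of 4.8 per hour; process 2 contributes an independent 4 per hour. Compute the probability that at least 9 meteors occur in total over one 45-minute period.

Independent Poisson processes superpose: combined rate λ = 4.8 + 4 = 8.8 per hour.
Over the interval, μ = 8.8 × 0.75 = 6.6 (a 45-minute period = 0.75 hours).
P(N ≥ 9) = 1 − P(N ≤ 8) ≈ 0.2204.

0.2204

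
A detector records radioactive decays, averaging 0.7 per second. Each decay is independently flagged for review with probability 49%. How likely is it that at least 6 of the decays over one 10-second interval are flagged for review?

0.1333

Thinning: the decays that are flagged for review themselves form a Poisson process with rate 0.49 × 0.7 = 0.343 per second.
Over the interval, μ = 0.343 × 10 = 3.43 (a 10-second interval = 10 seconds).
P(N ≥ 6) = 1 − P(N ≤ 5) ≈ 0.1333.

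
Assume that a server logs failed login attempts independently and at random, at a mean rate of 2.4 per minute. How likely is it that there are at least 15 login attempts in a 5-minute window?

Over the interval, μ = 2.4 × 5 = 12 (a 5-minute window = 5 minutes).
P(N ≥ 15) = 1 − P(N ≤ 14) = 1 − Σ_{j=0}^{14} e^(−μ) μ^j/j! ≈ 0.2280.

0.2280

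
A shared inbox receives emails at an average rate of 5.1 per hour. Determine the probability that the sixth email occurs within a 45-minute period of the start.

Over the interval, μ = 5.1 × 0.75 = 3.825 (a 45-minute period = 0.75 hours).
The sixth arrival falls in the interval iff at least 6 events occur there: P(S_6 ≤ t) = P(N ≥ 6) = 1 − P(N ≤ 5) ≈ 0.1882.

0.1882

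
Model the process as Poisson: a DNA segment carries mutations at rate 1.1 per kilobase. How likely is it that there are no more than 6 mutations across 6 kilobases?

Over the interval, μ = 1.1 × 6 = 6.6 (6 kilobases).
P(N ≤ 6) = Σ_{j=0}^{6} e^(−μ) μ^j/j! ≈ 0.5108.

0.5108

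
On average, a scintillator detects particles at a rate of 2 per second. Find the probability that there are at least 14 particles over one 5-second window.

0.1355

Over the interval, μ = 2 × 5 = 10 (a 5-second window = 5 seconds).
P(N ≥ 14) = 1 − P(N ≤ 13) = 1 − Σ_{j=0}^{13} e^(−μ) μ^j/j! ≈ 0.1355.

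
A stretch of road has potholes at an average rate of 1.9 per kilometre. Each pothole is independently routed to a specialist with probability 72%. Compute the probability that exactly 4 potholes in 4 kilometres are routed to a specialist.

0.1570

Thinning: the potholes that are routed to a specialist themselves form a Poisson process with rate 0.72 × 1.9 = 1.368 per kilometre.
Over the interval, μ = 1.368 × 4 = 5.472 (4 kilometres).
P(N = 4) = e^(−5.472) · 5.472^4/4! ≈ 0.1570.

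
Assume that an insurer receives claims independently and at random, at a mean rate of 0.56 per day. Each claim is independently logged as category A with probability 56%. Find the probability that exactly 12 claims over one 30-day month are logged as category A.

Thinning: the claims that are logged as category A themselves form a Poisson process with rate 0.56 × 0.56 = 0.3136 per day.
Over the interval, μ = 0.3136 × 30 = 9.408 (a 30-day month = 30 days).
P(N = 12) = e^(−9.408) · 9.408^12/12! ≈ 0.0824.

0.0824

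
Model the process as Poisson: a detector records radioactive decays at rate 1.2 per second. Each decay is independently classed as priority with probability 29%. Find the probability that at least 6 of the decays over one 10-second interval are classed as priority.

0.1398

Thinning: the decays that are classed as priority themselves form a Poisson process with rate 0.29 × 1.2 = 0.348 per second.
Over the interval, μ = 0.348 × 10 = 3.48 (a 10-second interval = 10 seconds).
P(N ≥ 6) = 1 − P(N ≤ 5) ≈ 0.1398.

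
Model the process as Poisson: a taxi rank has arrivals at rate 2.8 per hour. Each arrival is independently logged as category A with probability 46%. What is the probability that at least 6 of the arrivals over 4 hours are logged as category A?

0.4107

Thinning: the arrivals that are logged as category A themselves form a Poisson process with rate 0.46 × 2.8 = 1.288 per hour.
Over the interval, μ = 1.288 × 4 = 5.152 (4 hours).
P(N ≥ 6) = 1 − P(N ≤ 5) ≈ 0.4107.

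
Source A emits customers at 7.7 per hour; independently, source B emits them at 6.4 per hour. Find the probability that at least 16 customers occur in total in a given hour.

0.3406

Independent Poisson processes superpose: combined rate λ = 7.7 + 6.4 = 14.1 per hour.
So μ = 14.1.
P(N ≥ 16) = 1 − P(N ≤ 15) ≈ 0.3406.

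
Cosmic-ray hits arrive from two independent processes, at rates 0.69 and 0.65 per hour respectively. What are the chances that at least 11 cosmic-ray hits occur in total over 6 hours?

Independent Poisson processes superpose: combined rate λ = 0.69 + 0.65 = 1.34 per hour.
Over the interval, μ = 1.34 × 6 = 8.04 (6 hours).
P(N ≥ 11) = 1 − P(N ≤ 10) ≈ 0.1881.

0.1881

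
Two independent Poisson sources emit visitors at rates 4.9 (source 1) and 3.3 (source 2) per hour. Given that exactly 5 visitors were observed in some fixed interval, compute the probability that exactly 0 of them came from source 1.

Given the total, each event is independently from source 1 with probability p = λ_1/(λ_1+λ_2) = 4.9/8.2 ≈ 0.5976.
So K ~ Binomial(5, 4.9/8.2): P(K = 0) = C(5,0) · (4.9/8.2)^0 · (3.3/8.2)^5 ≈ 0.0106.

0.0106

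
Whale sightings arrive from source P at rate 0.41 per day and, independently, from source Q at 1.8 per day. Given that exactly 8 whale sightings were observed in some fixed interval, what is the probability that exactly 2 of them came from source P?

Given the total, each event is independently from source P with probability p = λ_P/(λ_P+λ_Q) = 0.41/2.21 ≈ 0.1855.
So K ~ Binomial(8, 0.41/2.21): P(K = 2) = C(8,2) · (0.41/2.21)^2 · (1.8/2.21)^6 ≈ 0.2813.

0.2813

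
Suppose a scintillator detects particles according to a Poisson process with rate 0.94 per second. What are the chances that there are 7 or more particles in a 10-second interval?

0.8273

Over the interval, μ = 0.94 × 10 = 9.4 (a 10-second interval = 10 seconds).
P(N ≥ 7) = 1 − P(N ≤ 6) = 1 − Σ_{j=0}^{6} e^(−μ) μ^j/j! ≈ 0.8273.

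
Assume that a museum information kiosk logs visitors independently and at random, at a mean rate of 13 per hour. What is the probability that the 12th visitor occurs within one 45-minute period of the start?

0.2752

Over the interval, μ = 13 × 0.75 = 9.75 (a 45-minute period = 0.75 hours).
The 12th arrival falls in the interval iff at least 12 events occur there: P(S_12 ≤ t) = P(N ≥ 12) = 1 − P(N ≤ 11) ≈ 0.2752.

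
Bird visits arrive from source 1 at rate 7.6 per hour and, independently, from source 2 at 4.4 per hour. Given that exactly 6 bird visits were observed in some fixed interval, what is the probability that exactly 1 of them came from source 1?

0.0252

Given the total, each event is independently from source 1 with probability p = λ_1/(λ_1+λ_2) = 7.6/12 ≈ 0.6333.
So K ~ Binomial(6, 7.6/12): P(K = 1) = C(6,1) · (7.6/12)^1 · (4.4/12)^5 ≈ 0.0252.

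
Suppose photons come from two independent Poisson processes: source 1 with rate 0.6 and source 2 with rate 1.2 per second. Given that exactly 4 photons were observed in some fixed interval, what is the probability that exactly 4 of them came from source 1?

0.0123

Given the total, each event is independently from source 1 with probability p = λ_1/(λ_1+λ_2) = 0.6/1.8 ≈ 0.3333.
So K ~ Binomial(4, 0.6/1.8): P(K = 4) = C(4,4) · (0.6/1.8)^4 · (1.2/1.8)^0 ≈ 0.0123.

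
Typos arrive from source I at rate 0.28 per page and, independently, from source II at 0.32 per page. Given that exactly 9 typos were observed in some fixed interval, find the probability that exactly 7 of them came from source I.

0.0494

Given the total, each event is independently from source I with probability p = λ_I/(λ_I+λ_II) = 0.28/0.6 ≈ 0.4667.
So K ~ Binomial(9, 0.28/0.6): P(K = 7) = C(9,7) · (0.28/0.6)^7 · (0.32/0.6)^2 ≈ 0.0494.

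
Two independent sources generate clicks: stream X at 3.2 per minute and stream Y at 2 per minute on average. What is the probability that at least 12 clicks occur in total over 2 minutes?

Independent Poisson processes superpose: combined rate λ = 3.2 + 2 = 5.2 per minute.
Over the interval, μ = 5.2 × 2 = 10.4 (2 minutes).
P(N ≥ 12) = 1 − P(N ≤ 11) ≈ 0.3495.

0.3495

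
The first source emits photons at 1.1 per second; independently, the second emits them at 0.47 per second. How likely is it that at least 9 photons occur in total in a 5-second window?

Independent Poisson processes superpose: combined rate λ = 1.1 + 0.47 = 1.57 per second.
Over the interval, μ = 1.57 × 5 = 7.85 (a 5-second window = 5 seconds).
P(N ≥ 9) = 1 − P(N ≤ 8) ≈ 0.3865.

0.3865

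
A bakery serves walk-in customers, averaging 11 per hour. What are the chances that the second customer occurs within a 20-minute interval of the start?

Over the interval, μ = 11 × 1/3 ≈ 3.66667 (a 20-minute interval = 1/3 hours).
The second arrival falls in the interval iff at least 2 events occur there: P(S_2 ≤ t) = P(N ≥ 2) = 1 − P(N ≤ 1) ≈ 0.8807.

0.8807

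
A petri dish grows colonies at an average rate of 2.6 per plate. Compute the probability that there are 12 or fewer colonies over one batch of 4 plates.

0.7522

Over the interval, μ = 2.6 × 4 = 10.4 (a batch of 4 plates = 4 plates).
P(N ≤ 12) = Σ_{j=0}^{12} e^(−μ) μ^j/j! ≈ 0.7522.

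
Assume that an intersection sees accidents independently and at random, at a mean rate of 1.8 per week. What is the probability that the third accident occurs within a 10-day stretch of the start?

0.4744

Over the interval, μ = 1.8 × 10/7 ≈ 2.57143 (a 10-day stretch = 10/7 weeks).
The third arrival falls in the interval iff at least 3 events occur there: P(S_3 ≤ t) = P(N ≥ 3) = 1 − P(N ≤ 2) ≈ 0.4744.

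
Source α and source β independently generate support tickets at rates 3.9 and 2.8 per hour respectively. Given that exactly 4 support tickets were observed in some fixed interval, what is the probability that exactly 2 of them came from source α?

Given the total, each event is independently from source α with probability p = λ_α/(λ_α+λ_β) = 3.9/6.7 ≈ 0.5821.
So K ~ Binomial(4, 3.9/6.7): P(K = 2) = C(4,2) · (3.9/6.7)^2 · (2.8/6.7)^2 ≈ 0.3551.

0.3551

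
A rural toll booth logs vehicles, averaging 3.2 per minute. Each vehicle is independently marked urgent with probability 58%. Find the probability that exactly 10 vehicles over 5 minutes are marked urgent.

0.1217

Thinning: the vehicles that are marked urgent themselves form a Poisson process with rate 0.58 × 3.2 = 1.856 per minute.
Over the interval, μ = 1.856 × 5 = 9.28 (5 minutes).
P(N = 10) = e^(−9.28) · 9.28^10/10! ≈ 0.1217.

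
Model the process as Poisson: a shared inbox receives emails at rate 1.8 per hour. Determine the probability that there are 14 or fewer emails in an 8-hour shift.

0.5281

Over the interval, μ = 1.8 × 8 = 14.4 (an 8-hour shift = 8 hours).
P(N ≤ 14) = Σ_{j=0}^{14} e^(−μ) μ^j/j! ≈ 0.5281.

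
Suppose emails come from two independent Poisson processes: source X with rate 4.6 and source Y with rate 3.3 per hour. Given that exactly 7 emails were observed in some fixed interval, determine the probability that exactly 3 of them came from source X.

Given the total, each event is independently from source X with probability p = λ_X/(λ_X+λ_Y) = 4.6/7.9 ≈ 0.5823.
So K ~ Binomial(7, 4.6/7.9): P(K = 3) = C(7,3) · (4.6/7.9)^3 · (3.3/7.9)^4 ≈ 0.2104.

0.2104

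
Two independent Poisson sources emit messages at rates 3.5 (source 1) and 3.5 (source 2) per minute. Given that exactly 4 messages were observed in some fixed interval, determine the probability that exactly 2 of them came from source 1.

Given the total, each event is independently from source 1 with probability p = λ_1/(λ_1+λ_2) = 3.5/7 = 0.5000.
So K ~ Binomial(4, 3.5/7): P(K = 2) = C(4,2) · (3.5/7)^2 · (3.5/7)^2 ≈ 0.3750.

0.3750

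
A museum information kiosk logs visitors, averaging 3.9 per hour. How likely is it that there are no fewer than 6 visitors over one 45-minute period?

0.0765

Over the interval, μ = 3.9 × 0.75 = 2.925 (a 45-minute period = 0.75 hours).
P(N ≥ 6) = 1 − P(N ≤ 5) = 1 − Σ_{j=0}^{5} e^(−μ) μ^j/j! ≈ 0.0765.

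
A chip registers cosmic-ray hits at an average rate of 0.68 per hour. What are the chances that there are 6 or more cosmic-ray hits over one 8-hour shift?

Over the interval, μ = 0.68 × 8 = 5.44 (an 8-hour shift = 8 hours).
P(N ≥ 6) = 1 − P(N ≤ 5) = 1 − Σ_{j=0}^{5} e^(−μ) μ^j/j! ≈ 0.4608.

0.4608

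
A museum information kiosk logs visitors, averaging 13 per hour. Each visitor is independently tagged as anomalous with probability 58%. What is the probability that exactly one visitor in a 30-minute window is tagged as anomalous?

0.0869

Thinning: the visitors that are tagged as anomalous themselves form a Poisson process with rate 0.58 × 13 = 7.54 per hour.
Over the interval, μ = 7.54 × 0.5 = 3.77 (a 30-minute window = 0.5 hours).
P(N = 1) = e^(−3.77) · 3.77^1/1! ≈ 0.0869.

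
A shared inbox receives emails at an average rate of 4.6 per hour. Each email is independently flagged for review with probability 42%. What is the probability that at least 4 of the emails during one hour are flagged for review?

0.1308

Thinning: the emails that are flagged for review themselves form a Poisson process with rate 0.42 × 4.6 = 1.932 per hour.
So μ = 1.932.
P(N ≥ 4) = 1 − P(N ≤ 3) ≈ 0.1308.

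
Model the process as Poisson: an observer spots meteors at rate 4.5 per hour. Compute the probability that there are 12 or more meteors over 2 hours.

Over the interval, μ = 4.5 × 2 = 9 (2 hours).
P(N ≥ 12) = 1 − P(N ≤ 11) = 1 − Σ_{j=0}^{11} e^(−μ) μ^j/j! ≈ 0.1970.

0.1970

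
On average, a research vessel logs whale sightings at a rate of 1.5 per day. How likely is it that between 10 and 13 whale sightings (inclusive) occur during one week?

0.4282

Over the interval, μ = 1.5 × 7 = 10.5 (a week = 7 days).
P(10 ≤ N ≤ 13) = Σ_{j=10}^{13} e^(−10.5) · 10.5^j/j! ≈ 0.4282.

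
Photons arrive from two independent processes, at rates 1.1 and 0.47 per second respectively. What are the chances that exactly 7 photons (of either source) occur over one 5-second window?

Independent Poisson processes superpose: combined rate λ = 1.1 + 0.47 = 1.57 per second.
Over the interval, μ = 1.57 × 5 = 7.85 (a 5-second window = 5 seconds).
P(N = 7) = e^(−7.85) · 7.85^7/7! ≈ 0.1421.

0.1421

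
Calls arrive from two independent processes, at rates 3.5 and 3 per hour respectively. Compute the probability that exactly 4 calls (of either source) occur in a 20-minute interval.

Independent Poisson processes superpose: combined rate λ = 3.5 + 3 = 6.5 per hour.
Over the interval, μ = 6.5 × 1/3 ≈ 2.16667 (a 20-minute interval = 1/3 hours).
P(N = 4) = e^(−2.16667) · 2.16667^4/4! ≈ 0.1052.

0.1052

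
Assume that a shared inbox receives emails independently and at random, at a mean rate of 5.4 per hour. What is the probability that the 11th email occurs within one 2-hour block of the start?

0.5160

Over the interval, μ = 5.4 × 2 = 10.8 (a 2-hour block = 2 hours).
The 11th arrival falls in the interval iff at least 11 events occur there: P(S_11 ≤ t) = P(N ≥ 11) = 1 − P(N ≤ 10) ≈ 0.5160.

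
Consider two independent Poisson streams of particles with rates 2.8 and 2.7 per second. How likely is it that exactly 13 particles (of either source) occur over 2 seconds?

Independent Poisson processes superpose: combined rate λ = 2.8 + 2.7 = 5.5 per second.
Over the interval, μ = 5.5 × 2 = 11 (2 seconds).
P(N = 13) = e^(−11) · 11^13/13! ≈ 0.0926.

0.0926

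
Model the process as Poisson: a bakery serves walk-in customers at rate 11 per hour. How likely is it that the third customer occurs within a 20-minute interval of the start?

0.7089

Over the interval, μ = 11 × 1/3 ≈ 3.66667 (a 20-minute interval = 1/3 hours).
The third arrival falls in the interval iff at least 3 events occur there: P(S_3 ≤ t) = P(N ≥ 3) = 1 − P(N ≤ 2) ≈ 0.7089.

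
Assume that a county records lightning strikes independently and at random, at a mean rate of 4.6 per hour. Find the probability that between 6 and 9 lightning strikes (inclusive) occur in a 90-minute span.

Over the interval, μ = 4.6 × 1.5 = 6.9 (a 90-minute span = 1.5 hours).
P(6 ≤ N ≤ 9) = Σ_{j=6}^{9} e^(−6.9) · 6.9^j/j! ≈ 0.5268.

0.5268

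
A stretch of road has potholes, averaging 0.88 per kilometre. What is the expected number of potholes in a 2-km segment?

E[N] = λt = 0.88 × 2 = 1.76 (a 2-km segment = 2 kilometres).

1.76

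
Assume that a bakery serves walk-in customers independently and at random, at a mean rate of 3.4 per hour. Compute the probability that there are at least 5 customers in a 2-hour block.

Over the interval, μ = 3.4 × 2 = 6.8 (a 2-hour block = 2 hours).
P(N ≥ 5) = 1 − P(N ≤ 4) = 1 − Σ_{j=0}^{4} e^(−μ) μ^j/j! ≈ 0.8080.

0.8080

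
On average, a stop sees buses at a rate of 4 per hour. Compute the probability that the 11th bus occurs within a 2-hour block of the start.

0.1841

Over the interval, μ = 4 × 2 = 8 (a 2-hour block = 2 hours).
The 11th arrival falls in the interval iff at least 11 events occur there: P(S_11 ≤ t) = P(N ≥ 11) = 1 − P(N ≤ 10) ≈ 0.1841.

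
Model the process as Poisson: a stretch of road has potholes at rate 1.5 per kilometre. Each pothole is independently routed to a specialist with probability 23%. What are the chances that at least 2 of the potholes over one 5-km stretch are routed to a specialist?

Thinning: the potholes that are routed to a specialist themselves form a Poisson process with rate 0.23 × 1.5 = 0.345 per kilometre.
Over the interval, μ = 0.345 × 5 = 1.725 (a 5-km stretch = 5 kilometres).
P(N ≥ 2) = 1 − P(N ≤ 1) ≈ 0.5145.

0.5145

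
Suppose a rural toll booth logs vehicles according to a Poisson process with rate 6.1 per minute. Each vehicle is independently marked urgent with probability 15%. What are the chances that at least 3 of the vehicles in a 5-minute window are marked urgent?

Thinning: the vehicles that are marked urgent themselves form a Poisson process with rate 0.15 × 6.1 = 0.915 per minute.
Over the interval, μ = 0.915 × 5 = 4.575 (a 5-minute window = 5 minutes).
P(N ≥ 3) = 1 − P(N ≤ 2) ≈ 0.8347.

0.8347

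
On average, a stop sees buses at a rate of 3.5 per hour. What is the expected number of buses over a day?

E[N] = λt = 3.5 × 24 = 84 (a day = 24 hours).

84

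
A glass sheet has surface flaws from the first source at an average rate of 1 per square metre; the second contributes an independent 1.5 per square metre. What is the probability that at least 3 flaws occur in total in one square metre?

Independent Poisson processes superpose: combined rate λ = 1 + 1.5 = 2.5 per square metre.
So μ = 2.5.
P(N ≥ 3) = 1 − P(N ≤ 2) ≈ 0.4562.

0.4562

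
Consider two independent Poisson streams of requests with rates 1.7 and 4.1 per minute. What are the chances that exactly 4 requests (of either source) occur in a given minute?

0.1428

Independent Poisson processes superpose: combined rate λ = 1.7 + 4.1 = 5.8 per minute.
So μ = 5.8.
P(N = 4) = e^(−5.8) · 5.8^4/4! ≈ 0.1428.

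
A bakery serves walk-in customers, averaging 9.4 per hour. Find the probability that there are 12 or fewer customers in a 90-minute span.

Over the interval, μ = 9.4 × 1.5 = 14.1 (a 90-minute span = 1.5 hours).
P(N ≤ 12) = Σ_{j=0}^{12} e^(−μ) μ^j/j! ≈ 0.3487.

0.3487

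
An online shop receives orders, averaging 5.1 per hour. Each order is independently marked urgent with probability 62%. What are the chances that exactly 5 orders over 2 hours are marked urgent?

0.1511

Thinning: the orders that are marked urgent themselves form a Poisson process with rate 0.62 × 5.1 = 3.162 per hour.
Over the interval, μ = 3.162 × 2 = 6.324 (2 hours).
P(N = 5) = e^(−6.324) · 6.324^5/5! ≈ 0.1511.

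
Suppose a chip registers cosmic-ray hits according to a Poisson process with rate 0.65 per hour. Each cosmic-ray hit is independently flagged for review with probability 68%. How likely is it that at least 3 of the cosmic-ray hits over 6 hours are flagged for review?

0.4945

Thinning: the cosmic-ray hits that are flagged for review themselves form a Poisson process with rate 0.68 × 0.65 = 0.442 per hour.
Over the interval, μ = 0.442 × 6 = 2.652 (6 hours).
P(N ≥ 3) = 1 − P(N ≤ 2) ≈ 0.4945.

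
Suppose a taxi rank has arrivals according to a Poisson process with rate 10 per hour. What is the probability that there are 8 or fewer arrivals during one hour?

0.3328

With mean μ = 10 per hour,
P(N ≤ 8) = Σ_{j=0}^{8} e^(−μ) μ^j/j! ≈ 0.3328.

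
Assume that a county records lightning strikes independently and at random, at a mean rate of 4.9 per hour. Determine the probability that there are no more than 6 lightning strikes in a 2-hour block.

0.1433

Over the interval, μ = 4.9 × 2 = 9.8 (a 2-hour block = 2 hours).
P(N ≤ 6) = Σ_{j=0}^{6} e^(−μ) μ^j/j! ≈ 0.1433.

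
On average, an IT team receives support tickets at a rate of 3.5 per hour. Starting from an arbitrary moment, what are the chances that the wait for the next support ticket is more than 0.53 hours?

The wait for the next event is exponential with rate λ = 3.5 per hour.
P(T > 0.53) = e^(−λt) = e^(−3.5 × 0.53) = e^(−1.855) ≈ 0.1565.

0.1565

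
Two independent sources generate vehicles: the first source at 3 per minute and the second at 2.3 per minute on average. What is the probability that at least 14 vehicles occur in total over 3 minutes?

Independent Poisson processes superpose: combined rate λ = 3 + 2.3 = 5.3 per minute.
Over the interval, μ = 5.3 × 3 = 15.9 (3 minutes).
P(N ≥ 14) = 1 − P(N ≤ 13) ≈ 0.7173.

0.7173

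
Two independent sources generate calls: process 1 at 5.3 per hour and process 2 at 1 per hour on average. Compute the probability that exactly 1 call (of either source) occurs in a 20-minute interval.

0.2572

Independent Poisson processes superpose: combined rate λ = 5.3 + 1 = 6.3 per hour.
Over the interval, μ = 6.3 × 1/3 = 2.1 (a 20-minute interval = 1/3 hours).
P(N = 1) = e^(−2.1) · 2.1^1/1! ≈ 0.2572.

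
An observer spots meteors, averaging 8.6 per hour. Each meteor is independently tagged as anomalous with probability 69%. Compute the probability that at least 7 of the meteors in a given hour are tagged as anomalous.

Thinning: the meteors that are tagged as anomalous themselves form a Poisson process with rate 0.69 × 8.6 = 5.934 per hour.
So μ = 5.934.
P(N ≥ 7) = 1 − P(N ≤ 6) ≈ 0.3831.

0.3831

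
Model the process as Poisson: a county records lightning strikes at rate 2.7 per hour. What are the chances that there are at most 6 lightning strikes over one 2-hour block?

0.7017

Over the interval, μ = 2.7 × 2 = 5.4 (a 2-hour block = 2 hours).
P(N ≤ 6) = Σ_{j=0}^{6} e^(−μ) μ^j/j! ≈ 0.7017.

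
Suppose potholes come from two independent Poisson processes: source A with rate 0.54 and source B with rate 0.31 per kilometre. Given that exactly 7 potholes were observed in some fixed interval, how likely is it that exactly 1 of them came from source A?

Given the total, each event is independently from source A with probability p = λ_A/(λ_A+λ_B) = 0.54/0.85 ≈ 0.6353.
So K ~ Binomial(7, 0.54/0.85): P(K = 1) = C(7,1) · (0.54/0.85)^1 · (0.31/0.85)^6 ≈ 0.0105.

0.0105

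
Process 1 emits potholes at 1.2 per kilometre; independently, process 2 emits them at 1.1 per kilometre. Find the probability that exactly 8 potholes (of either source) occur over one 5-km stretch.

Independent Poisson processes superpose: combined rate λ = 1.2 + 1.1 = 2.3 per kilometre.
Over the interval, μ = 2.3 × 5 = 11.5 (a 5-km stretch = 5 kilometres).
P(N = 8) = e^(−11.5) · 11.5^8/8! ≈ 0.0769.

0.0769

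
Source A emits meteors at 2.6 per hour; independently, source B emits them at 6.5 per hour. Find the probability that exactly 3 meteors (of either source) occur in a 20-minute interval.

Independent Poisson processes superpose: combined rate λ = 2.6 + 6.5 = 9.1 per hour.
Over the interval, μ = 9.1 × 1/3 ≈ 3.03333 (a 20-minute interval = 1/3 hours).
P(N = 3) = e^(−3.03333) · 3.03333^3/3! ≈ 0.2240.

0.2240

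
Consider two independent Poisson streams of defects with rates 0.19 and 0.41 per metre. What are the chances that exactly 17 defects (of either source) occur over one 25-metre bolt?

0.0847

Independent Poisson processes superpose: combined rate λ = 0.19 + 0.41 = 0.6 per metre.
Over the interval, μ = 0.6 × 25 = 15 (a 25-metre bolt = 25 metres).
P(N = 17) = e^(−15) · 15^17/17! ≈ 0.0847.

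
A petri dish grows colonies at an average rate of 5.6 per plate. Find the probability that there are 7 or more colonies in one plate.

With mean μ = 5.6 per plate,
P(N ≥ 7) = 1 − P(N ≤ 6) = 1 − Σ_{j=0}^{6} e^(−μ) μ^j/j! ≈ 0.3297.

0.3297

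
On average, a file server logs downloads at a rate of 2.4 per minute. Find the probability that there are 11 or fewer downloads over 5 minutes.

Over the interval, μ = 2.4 × 5 = 12 (5 minutes).
P(N ≤ 11) = Σ_{j=0}^{11} e^(−μ) μ^j/j! ≈ 0.4616.

0.4616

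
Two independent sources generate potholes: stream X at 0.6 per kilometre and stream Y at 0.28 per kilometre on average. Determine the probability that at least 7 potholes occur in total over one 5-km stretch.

Independent Poisson processes superpose: combined rate λ = 0.6 + 0.28 = 0.88 per kilometre.
Over the interval, μ = 0.88 × 5 = 4.4 (a 5-km stretch = 5 kilometres).
P(N ≥ 7) = 1 − P(N ≤ 6) ≈ 0.1564.

0.1564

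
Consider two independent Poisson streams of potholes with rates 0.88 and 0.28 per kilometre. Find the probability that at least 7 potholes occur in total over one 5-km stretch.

Independent Poisson processes superpose: combined rate λ = 0.88 + 0.28 = 1.16 per kilometre.
Over the interval, μ = 1.16 × 5 = 5.8 (a 5-km stretch = 5 kilometres).
P(N ≥ 7) = 1 − P(N ≤ 6) ≈ 0.3616.

0.3616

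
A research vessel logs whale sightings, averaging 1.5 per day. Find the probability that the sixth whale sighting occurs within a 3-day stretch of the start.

Over the interval, μ = 1.5 × 3 = 4.5 (a 3-day stretch = 3 days).
The sixth arrival falls in the interval iff at least 6 events occur there: P(S_6 ≤ t) = P(N ≥ 6) = 1 − P(N ≤ 5) ≈ 0.2971.

0.2971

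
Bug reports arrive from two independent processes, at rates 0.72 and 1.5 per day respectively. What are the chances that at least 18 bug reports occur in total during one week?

Independent Poisson processes superpose: combined rate λ = 0.72 + 1.5 = 2.22 per day.
Over the interval, μ = 2.22 × 7 = 15.54 (a week = 7 days).
P(N ≥ 18) = 1 − P(N ≤ 17) ≈ 0.2984.

0.2984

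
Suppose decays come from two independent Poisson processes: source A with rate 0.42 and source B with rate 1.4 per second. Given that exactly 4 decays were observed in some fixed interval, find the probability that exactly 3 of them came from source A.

Given the total, each event is independently from source A with probability p = λ_A/(λ_A+λ_B) = 0.42/1.82 ≈ 0.2308.
So K ~ Binomial(4, 0.42/1.82): P(K = 3) = C(4,3) · (0.42/1.82)^3 · (1.4/1.82)^1 ≈ 0.0378.

0.0378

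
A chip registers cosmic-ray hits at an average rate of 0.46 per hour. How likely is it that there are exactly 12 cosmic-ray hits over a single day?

0.1098

Over the interval, μ = 0.46 × 24 = 11.04 (a day = 24 hours).
P(N = 12) = e^(−μ) μ^12/12! = e^(−11.04) · 11.04^12/479001600 ≈ 0.1098.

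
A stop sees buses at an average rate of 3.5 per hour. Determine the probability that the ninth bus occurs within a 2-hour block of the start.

0.2709

Over the interval, μ = 3.5 × 2 = 7 (a 2-hour block = 2 hours).
The ninth arrival falls in the interval iff at least 9 events occur there: P(S_9 ≤ t) = P(N ≥ 9) = 1 − P(N ≤ 8) ≈ 0.2709.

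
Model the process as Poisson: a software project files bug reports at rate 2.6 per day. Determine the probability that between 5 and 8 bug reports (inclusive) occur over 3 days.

0.5088

Over the interval, μ = 2.6 × 3 = 7.8 (3 days).
P(5 ≤ N ≤ 8) = Σ_{j=5}^{8} e^(−7.8) · 7.8^j/j! ≈ 0.5088.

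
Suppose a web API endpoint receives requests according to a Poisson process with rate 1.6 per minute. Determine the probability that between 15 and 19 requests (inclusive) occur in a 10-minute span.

0.4447

Over the interval, μ = 1.6 × 10 = 16 (a 10-minute span = 10 minutes).
P(15 ≤ N ≤ 19) = Σ_{j=15}^{19} e^(−16) · 16^j/j! ≈ 0.4447.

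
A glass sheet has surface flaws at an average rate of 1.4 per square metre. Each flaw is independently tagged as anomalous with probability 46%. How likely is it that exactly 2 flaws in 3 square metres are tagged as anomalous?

0.2704

Thinning: the flaws that are tagged as anomalous themselves form a Poisson process with rate 0.46 × 1.4 = 0.644 per square metre.
Over the interval, μ = 0.644 × 3 = 1.932 (3 square metres).
P(N = 2) = e^(−1.932) · 1.932^2/2! ≈ 0.2704.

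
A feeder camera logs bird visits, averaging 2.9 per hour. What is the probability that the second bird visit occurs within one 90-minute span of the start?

Over the interval, μ = 2.9 × 1.5 = 4.35 (a 90-minute span = 1.5 hours).
The second arrival falls in the interval iff at least 2 events occur there: P(S_2 ≤ t) = P(N ≥ 2) = 1 − P(N ≤ 1) ≈ 0.9309.

0.9309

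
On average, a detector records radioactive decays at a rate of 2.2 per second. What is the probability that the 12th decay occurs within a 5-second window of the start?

0.4207

Over the interval, μ = 2.2 × 5 = 11 (a 5-second window = 5 seconds).
The 12th arrival falls in the interval iff at least 12 events occur there: P(S_12 ≤ t) = P(N ≥ 12) = 1 − P(N ≤ 11) ≈ 0.4207.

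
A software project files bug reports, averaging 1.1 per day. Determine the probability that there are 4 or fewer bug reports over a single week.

Over the interval, μ = 1.1 × 7 = 7.7 (a week = 7 days).
P(N ≤ 4) = Σ_{j=0}^{4} e^(−μ) μ^j/j! ≈ 0.1181.

0.1181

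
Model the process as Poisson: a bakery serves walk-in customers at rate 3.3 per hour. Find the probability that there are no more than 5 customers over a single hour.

With mean μ = 3.3 per hour,
P(N ≤ 5) = Σ_{j=0}^{5} e^(−μ) μ^j/j! ≈ 0.8829.

0.8829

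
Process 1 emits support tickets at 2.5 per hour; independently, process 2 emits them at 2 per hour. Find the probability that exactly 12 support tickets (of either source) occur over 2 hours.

0.0728

Independent Poisson processes superpose: combined rate λ = 2.5 + 2 = 4.5 per hour.
Over the interval, μ = 4.5 × 2 = 9 (2 hours).
P(N = 12) = e^(−9) · 9^12/12! ≈ 0.0728.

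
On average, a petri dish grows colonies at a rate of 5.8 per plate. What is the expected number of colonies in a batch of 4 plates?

23.2

E[N] = λt = 5.8 × 4 = 23.2 (a batch of 4 plates = 4 plates).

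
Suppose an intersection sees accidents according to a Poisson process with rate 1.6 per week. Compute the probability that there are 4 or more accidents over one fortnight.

0.3975

Over the interval, μ = 1.6 × 2 = 3.2 (a fortnight = 2 weeks).
P(N ≥ 4) = 1 − P(N ≤ 3) = 1 − Σ_{j=0}^{3} e^(−μ) μ^j/j! ≈ 0.3975.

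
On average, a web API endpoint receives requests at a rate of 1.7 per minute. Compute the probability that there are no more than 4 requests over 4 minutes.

Over the interval, μ = 1.7 × 4 = 6.8 (4 minutes).
P(N ≤ 4) = Σ_{j=0}^{4} e^(−μ) μ^j/j! ≈ 0.1920.

0.1920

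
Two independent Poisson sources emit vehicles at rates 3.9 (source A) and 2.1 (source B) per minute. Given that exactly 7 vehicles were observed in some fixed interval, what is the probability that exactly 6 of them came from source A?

Given the total, each event is independently from source A with probability p = λ_A/(λ_A+λ_B) = 3.9/6 = 0.6500.
So K ~ Binomial(7, 3.9/6): P(K = 6) = C(7,6) · (3.9/6)^6 · (2.1/6)^1 ≈ 0.1848.

0.1848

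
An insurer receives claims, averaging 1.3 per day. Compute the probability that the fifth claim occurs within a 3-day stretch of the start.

0.3516

Over the interval, μ = 1.3 × 3 = 3.9 (a 3-day stretch = 3 days).
The fifth arrival falls in the interval iff at least 5 events occur there: P(S_5 ≤ t) = P(N ≥ 5) = 1 − P(N ≤ 4) ≈ 0.3516.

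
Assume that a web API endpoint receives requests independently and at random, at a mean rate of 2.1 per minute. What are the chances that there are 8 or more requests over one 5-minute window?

Over the interval, μ = 2.1 × 5 = 10.5 (a 5-minute window = 5 minutes).
P(N ≥ 8) = 1 − P(N ≤ 7) = 1 − Σ_{j=0}^{7} e^(−μ) μ^j/j! ≈ 0.8215.

0.8215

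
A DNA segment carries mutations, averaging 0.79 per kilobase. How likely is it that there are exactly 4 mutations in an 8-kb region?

0.1197

Over the interval, μ = 0.79 × 8 = 6.32 (an 8-kb region = 8 kilobases).
P(N = 4) = e^(−μ) μ^4/4! = e^(−6.32) · 6.32^4/24 ≈ 0.1197.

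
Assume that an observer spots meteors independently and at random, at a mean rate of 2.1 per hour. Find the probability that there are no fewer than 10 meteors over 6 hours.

Over the interval, μ = 2.1 × 6 = 12.6 (6 hours).
P(N ≥ 10) = 1 − P(N ≤ 9) = 1 − Σ_{j=0}^{9} e^(−μ) μ^j/j! ≈ 0.8061.

0.8061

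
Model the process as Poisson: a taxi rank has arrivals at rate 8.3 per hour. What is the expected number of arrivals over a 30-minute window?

E[N] = λt = 8.3 × 0.5 = 4.15 (a 30-minute window = 0.5 hours).

4.15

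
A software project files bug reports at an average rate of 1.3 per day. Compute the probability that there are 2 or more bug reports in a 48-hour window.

0.7326

Over the interval, μ = 1.3 × 2 = 2.6 (a 48-hour window = 2 days).
P(N ≥ 2) = 1 − P(N ≤ 1) = 1 − Σ_{j=0}^{1} e^(−μ) μ^j/j! ≈ 0.7326.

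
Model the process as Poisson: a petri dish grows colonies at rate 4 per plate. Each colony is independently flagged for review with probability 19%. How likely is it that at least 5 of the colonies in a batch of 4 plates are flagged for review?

Thinning: the colonies that are flagged for review themselves form a Poisson process with rate 0.19 × 4 = 0.76 per plate.
Over the interval, μ = 0.76 × 4 = 3.04 (a batch of 4 plates = 4 plates).
P(N ≥ 5) = 1 − P(N ≤ 4) ≈ 0.1915.

0.1915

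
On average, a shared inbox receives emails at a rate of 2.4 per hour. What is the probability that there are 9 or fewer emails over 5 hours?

Over the interval, μ = 2.4 × 5 = 12 (5 hours).
P(N ≤ 9) = Σ_{j=0}^{9} e^(−μ) μ^j/j! ≈ 0.2424.

0.2424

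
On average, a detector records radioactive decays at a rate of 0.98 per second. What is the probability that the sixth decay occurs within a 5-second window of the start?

Over the interval, μ = 0.98 × 5 = 4.9 (a 5-second window = 5 seconds).
The sixth arrival falls in the interval iff at least 6 events occur there: P(S_6 ≤ t) = P(N ≥ 6) = 1 − P(N ≤ 5) ≈ 0.3665.

0.3665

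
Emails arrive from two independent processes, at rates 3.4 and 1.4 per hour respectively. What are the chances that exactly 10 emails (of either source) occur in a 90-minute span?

0.0770

Independent Poisson processes superpose: combined rate λ = 3.4 + 1.4 = 4.8 per hour.
Over the interval, μ = 4.8 × 1.5 = 7.2 (a 90-minute span = 1.5 hours).
P(N = 10) = e^(−7.2) · 7.2^10/10! ≈ 0.0770.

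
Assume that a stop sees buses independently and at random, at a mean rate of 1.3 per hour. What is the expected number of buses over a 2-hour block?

2.6

E[N] = λt = 1.3 × 2 = 2.6 (a 2-hour block = 2 hours).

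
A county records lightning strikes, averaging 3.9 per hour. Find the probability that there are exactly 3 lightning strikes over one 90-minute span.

0.0961

Over the interval, μ = 3.9 × 1.5 = 5.85 (a 90-minute span = 1.5 hours).
P(N = 3) = e^(−μ) μ^3/3! = e^(−5.85) · 5.85^3/6 ≈ 0.0961.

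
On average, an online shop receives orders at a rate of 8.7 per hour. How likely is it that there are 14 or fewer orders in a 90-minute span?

0.6700

Over the interval, μ = 8.7 × 1.5 = 13.05 (a 90-minute span = 1.5 hours).
P(N ≤ 14) = Σ_{j=0}^{14} e^(−μ) μ^j/j! ≈ 0.6700.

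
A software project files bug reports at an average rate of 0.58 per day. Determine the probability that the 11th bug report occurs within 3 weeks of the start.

Over the interval, μ = 0.58 × 21 = 12.18 (3 weeks = 21 days).
The 11th arrival falls in the interval iff at least 11 events occur there: P(S_11 ≤ t) = P(N ≥ 11) = 1 − P(N ≤ 10) ≈ 0.6714.

0.6714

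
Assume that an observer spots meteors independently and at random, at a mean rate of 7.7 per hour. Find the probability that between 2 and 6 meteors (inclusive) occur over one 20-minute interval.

Over the interval, μ = 7.7 × 1/3 ≈ 2.56667 (a 20-minute interval = 1/3 hours).
P(2 ≤ N ≤ 6) = Σ_{j=2}^{6} e^(−2.56667) · 2.56667^j/j! ≈ 0.7100.

0.7100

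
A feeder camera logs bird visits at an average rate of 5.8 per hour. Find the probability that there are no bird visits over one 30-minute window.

0.0550

Over the interval, μ = 5.8 × 0.5 = 2.9 (a 30-minute window = 0.5 hours).
P(N = 0) = e^(−μ) μ^0/0! = e^(−2.9) · 2.9^0/1 ≈ 0.0550.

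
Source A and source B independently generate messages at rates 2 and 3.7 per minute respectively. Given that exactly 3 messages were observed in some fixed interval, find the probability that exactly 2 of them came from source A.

0.2397

Given the total, each event is independently from source A with probability p = λ_A/(λ_A+λ_B) = 2/5.7 ≈ 0.3509.
So K ~ Binomial(3, 2/5.7): P(K = 2) = C(3,2) · (2/5.7)^2 · (3.7/5.7)^1 ≈ 0.2397.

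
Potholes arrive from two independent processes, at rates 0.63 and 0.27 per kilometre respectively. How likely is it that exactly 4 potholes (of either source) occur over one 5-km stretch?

Independent Poisson processes superpose: combined rate λ = 0.63 + 0.27 = 0.9 per kilometre.
Over the interval, μ = 0.9 × 5 = 4.5 (a 5-km stretch = 5 kilometres).
P(N = 4) = e^(−4.5) · 4.5^4/4! ≈ 0.1898.

0.1898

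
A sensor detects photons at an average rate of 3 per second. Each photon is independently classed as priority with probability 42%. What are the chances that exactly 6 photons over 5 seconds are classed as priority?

Thinning: the photons that are classed as priority themselves form a Poisson process with rate 0.42 × 3 = 1.26 per second.
Over the interval, μ = 1.26 × 5 = 6.3 (5 seconds).
P(N = 6) = e^(−6.3) · 6.3^6/6! ≈ 0.1595.

0.1595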